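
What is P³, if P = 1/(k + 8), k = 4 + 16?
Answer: 1/21952 ≈ 4.5554e-5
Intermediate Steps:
k = 20
P = 1/28 (P = 1/(20 + 8) = 1/28 ≈ 0.035714)
P³ = (1/28)³ = 1/21952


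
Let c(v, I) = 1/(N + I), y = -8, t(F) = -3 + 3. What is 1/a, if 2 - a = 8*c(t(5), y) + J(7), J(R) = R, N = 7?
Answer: ⅓ ≈ 0.33333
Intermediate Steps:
t(F) = 0
c(v, I) = 1/(7 + I)
a = 3 (a = 2 - (8/(7 - 8) + 7) = 2 - (8/(-1) + 7) = 2 - (8*(-1) + 7) = 2 - (-8 + 7) = 2 - 1*(-1) = 2 + 1 = 3)
1/a = 1/3 = ⅓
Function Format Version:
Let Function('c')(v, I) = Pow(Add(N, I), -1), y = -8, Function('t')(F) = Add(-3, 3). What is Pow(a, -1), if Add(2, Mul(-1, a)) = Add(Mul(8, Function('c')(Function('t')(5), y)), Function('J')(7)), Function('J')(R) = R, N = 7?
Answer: Rational(1, 3) ≈ 0.33333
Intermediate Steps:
Function('t')(F) = 0
Function('c')(v, I) = Pow(Add(7, I), -1)
a = 3 (a = Add(2, Mul(-1, Add(Mul(8, Pow(Add(7, -8), -1)), 7))) = Add(2, Mul(-1, Add(Mul(8, Pow(-1, -1)), 7))) = Add(2, Mul(-1, Add(Mul(8, -1), 7))) = Add(2, Mul(-1, Add(-8, 7))) = Add(2, Mul(-1, -1)) = Add(2, 1) = 3)
Pow(a, -1) = Pow(3, -1) = Rational(1, 3)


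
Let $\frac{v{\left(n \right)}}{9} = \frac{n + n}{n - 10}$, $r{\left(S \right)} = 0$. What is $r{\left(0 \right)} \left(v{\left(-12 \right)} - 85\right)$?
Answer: $0$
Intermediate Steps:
$v{\left(n \right)} = \frac{18 n}{-10 + n}$ ($v{\left(n \right)} = 9 \frac{n + n}{n - 10} = 9 \frac{2 n}{-10 + n} = \frac{18 n}{-10 + n}$)
$r{\left(0 \right)} \left(v{\left(-12 \right)} - 85\right) = 0 \left(18 \left(-12\right) \frac{1}{-10 - 12} - 85\right) = 0 \left(18 \left(-12\right) \frac{1}{-22} - 85\right) = 0 \left(18 \left(-12\right) \left(- \frac{1}{22}\right) - 85\right) = 0 \left(\frac{108}{11} - 85\right) = 0 \left(- \frac{827}{11}\right) = 0$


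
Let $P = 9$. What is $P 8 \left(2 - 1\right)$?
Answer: $72$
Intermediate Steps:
$P 8 \left(2 - 1\right) = 9 \cdot 8 \left(2 - 1\right) = 72 \cdot 1 = 72$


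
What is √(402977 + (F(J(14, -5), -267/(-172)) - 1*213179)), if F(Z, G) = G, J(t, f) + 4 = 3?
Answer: √1403757489/86 ≈ 435.66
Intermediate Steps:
J(t, f) = -1 (J(t, f) = -4 + 3 = -1)
√(402977 + (F(J(14, -5), -267/(-172)) - 1*213179)) = √(402977 + (-267/(-172) - 1*213179)) = √(402977 + (-267*(-1/172) - 213179)) = √(402977 + (267/172 - 213179)) = √(402977 - 36666521/172) = √(32645523/172) = √1403757489/86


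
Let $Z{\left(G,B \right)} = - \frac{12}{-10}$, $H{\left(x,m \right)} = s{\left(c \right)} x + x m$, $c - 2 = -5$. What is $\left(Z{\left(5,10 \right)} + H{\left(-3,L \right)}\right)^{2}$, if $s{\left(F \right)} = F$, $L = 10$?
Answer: $\frac{9801}{25} \approx 392.04$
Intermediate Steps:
$c = -3$ ($c = 2 - 5 = -3$)
$H{\left(x,m \right)} = - 3 x + m x$ ($H{\left(x,m \right)} = - 3 x + x m = - 3 x + m x$)
$Z{\left(G,B \right)} = \frac{6}{5}$ ($Z{\left(G,B \right)} = \left(-12\right) \left(- \frac{1}{10}\right) = \frac{6}{5}$)
$\left(Z{\left(5,10 \right)} + H{\left(-3,L \right)}\right)^{2} = \left(\frac{6}{5} - 3 \left(-3 + 10\right)\right)^{2} = \left(\frac{6}{5} - 21\right)^{2} = \left(- \frac{99}{5}\right)^{2} = \frac{9801}{25}$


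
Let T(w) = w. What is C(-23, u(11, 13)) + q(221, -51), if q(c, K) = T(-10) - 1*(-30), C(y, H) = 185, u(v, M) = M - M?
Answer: 205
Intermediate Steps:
u(v, M) = 0
q(c, K) = 20 (q(c, K) = -10 - 1*(-30) = -10 + 30 = 20)
C(-23, u(11, 13)) + q(221, -51) = 185 + 20 = 205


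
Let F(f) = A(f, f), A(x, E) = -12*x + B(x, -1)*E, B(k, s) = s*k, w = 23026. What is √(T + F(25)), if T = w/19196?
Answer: I*√85101981926/9598 ≈ 30.394*I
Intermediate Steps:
B(k, s) = k*s
T = 11513/9598 (T = 23026/19196 = 23026*(1/19196) = 11513/9598 ≈ 1.1995)
A(x, E) = -12*x - E*x (A(x, E) = -12*x + (x*(-1))*E = -12*x + (-x)*E = -12*x - E*x)
F(f) = f*(-12 - f)
√(T + F(25)) = √(11513/9598 + 25*(-12 - 1*25)) = √(11513/9598 + 25*(-12 - 25)) = √(11513/9598 + 25*(-37)) = √(11513/9598 - 925) = √(-8866637/9598) = I*√85101981926/9598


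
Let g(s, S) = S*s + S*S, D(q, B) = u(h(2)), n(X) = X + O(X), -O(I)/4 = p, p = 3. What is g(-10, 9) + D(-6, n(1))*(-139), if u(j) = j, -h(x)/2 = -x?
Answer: -565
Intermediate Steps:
O(I) = -12 (O(I) = -4*3 = -12)
h(x) = 2*x (h(x) = -(-2)*x = 2*x)
n(X) = -12 + X (n(X) = X - 12 = -12 + X)
D(q, B) = 4 (D(q, B) = 2*2 = 4)
g(s, S) = S² + S*s (g(s, S) = S*s + S² = S² + S*s)
g(-10, 9) + D(-6, n(1))*(-139) = 9*(9 - 10) + 4*(-139) = 9*(-1) - 556 = -9 - 556 = -565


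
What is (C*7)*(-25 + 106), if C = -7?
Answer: -3969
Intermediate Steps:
(C*7)*(-25 + 106) = (-7*7)*(-25 + 106) = -49*81 = -3969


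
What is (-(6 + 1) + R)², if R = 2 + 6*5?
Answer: 625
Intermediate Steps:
R = 32 (R = 2 + 30 = 32)
(-(6 + 1) + R)² = (-(6 + 1) + 32)² = (-1*7 + 32)² = (-7 + 32)² = 25² = 625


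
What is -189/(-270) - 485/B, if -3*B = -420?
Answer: -387/140 ≈ -2.7643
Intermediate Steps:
B = 140 (B = -1/3*(-420) = 140)
-189/(-270) - 485/B = -189/(-270) - 485/140 = -189*(-1/270) - 485*1/140 = 7/10 - 97/28 = -387/140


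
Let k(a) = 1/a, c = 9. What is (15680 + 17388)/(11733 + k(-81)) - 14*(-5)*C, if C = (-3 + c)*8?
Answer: 798982107/237593 ≈ 3362.8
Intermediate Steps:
C = 48 (C = (-3 + 9)*8 = 6*8 = 48)
(15680 + 17388)/(11733 + k(-81)) - 14*(-5)*C = (15680 + 17388)/(11733 + 1/(-81)) - 14*(-5)*48 = 33068/(11733 - 1/81) - (-70)*48 = 33068/(950372/81) - 1*(-3360) = 33068*(81/950372) + 3360 = 669627/237593 + 3360 = 798982107/237593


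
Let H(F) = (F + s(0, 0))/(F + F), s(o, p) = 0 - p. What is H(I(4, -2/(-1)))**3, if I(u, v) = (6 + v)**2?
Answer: 1/8 ≈ 0.12500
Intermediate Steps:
s(o, p) = -p
H(F) = 1/2 (H(F) = (F - 1*0)/(F + F) = (F + 0)/((2*F)) = F*(1/(2*F)) = 1/2)
H(I(4, -2/(-1)))**3 = (1/2)**3 = 1/8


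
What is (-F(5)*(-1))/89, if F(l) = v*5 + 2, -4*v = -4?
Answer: 7/89 ≈ 0.078652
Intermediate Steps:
v = 1 (v = -1/4*(-4) = 1)
F(l) = 7 (F(l) = 1*5 + 2 = 5 + 2 = 7)
(-F(5)*(-1))/89 = (-1*7*(-1))/89 = -7*(-1)*(1/89) = 7*(1/89) = 7/89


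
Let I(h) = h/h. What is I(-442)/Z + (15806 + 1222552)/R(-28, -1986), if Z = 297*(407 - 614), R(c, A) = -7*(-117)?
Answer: 8459223407/5594589 ≈ 1512.0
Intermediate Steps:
I(h) = 1
R(c, A) = 819
Z = -61479 (Z = 297*(-207) = -61479)
I(-442)/Z + (15806 + 1222552)/R(-28, -1986) = 1/(-61479) + (15806 + 1222552)/819 = 1*(-1/61479) + 1238358*(1/819) = -1/61479 + 412786/273 = 8459223407/5594589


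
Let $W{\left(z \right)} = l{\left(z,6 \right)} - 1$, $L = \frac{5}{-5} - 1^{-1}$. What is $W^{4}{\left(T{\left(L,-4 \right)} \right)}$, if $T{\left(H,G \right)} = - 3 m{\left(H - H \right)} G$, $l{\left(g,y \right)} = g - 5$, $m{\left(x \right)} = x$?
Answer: $1296$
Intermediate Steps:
$L = -2$ ($L = 5 \left(- \frac{1}{5}\right) - 1 = -1 - 1 = -2$)
$l{\left(g,y \right)} = -5 + g$
$T{\left(H,G \right)} = 0$ ($T{\left(H,G \right)} = - 3 \left(H - H\right) G = \left(-3\right) 0 G = 0 G = 0$)
$W{\left(z \right)} = -6 + z$ ($W{\left(z \right)} = \left(-5 + z\right) - 1 = -6 + z$)
$W^{4}{\left(T{\left(L,-4 \right)} \right)} = \left(-6 + 0\right)^{4} = \left(-6\right)^{4} = 1296$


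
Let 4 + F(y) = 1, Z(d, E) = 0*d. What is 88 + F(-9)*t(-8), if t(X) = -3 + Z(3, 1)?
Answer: 97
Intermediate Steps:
Z(d, E) = 0
F(y) = -3 (F(y) = -4 + 1 = -3)
t(X) = -3 (t(X) = -3 + 0 = -3)
88 + F(-9)*t(-8) = 88 - 3*(-3) = 88 + 9 = 97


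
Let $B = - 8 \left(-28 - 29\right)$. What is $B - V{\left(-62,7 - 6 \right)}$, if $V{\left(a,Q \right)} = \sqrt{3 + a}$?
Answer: $456 - i \sqrt{59} \approx 456.0 - 7.6811 i$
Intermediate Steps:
$B = 456$ ($B = \left(-8\right) \left(-57\right) = 456$)
$B - V{\left(-62,7 - 6 \right)} = 456 - \sqrt{3 - 62} = 456 - \sqrt{-59} = 456 - i \sqrt{59}$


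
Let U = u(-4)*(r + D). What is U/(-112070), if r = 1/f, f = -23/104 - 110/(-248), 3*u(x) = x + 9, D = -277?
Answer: 195385/48212514 ≈ 0.0040526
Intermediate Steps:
u(x) = 3 + x/3 (u(x) = (x + 9)/3 = (9 + x)/3 = 3 + x/3)
f = 717/3224 (f = -23*1/104 - 110*(-1/248) = -23/104 + 55/124 = 717/3224 ≈ 0.22239)
r = 3224/717 (r = 1/(717/3224) = 3224/717 ≈ 4.4965)
U = -976925/2151 (U = (3 + (⅓)*(-4))*(3224/717 - 277) = (3 - 4/3)*(-195385/717) = (5/3)*(-195385/717) = -976925/2151 ≈ -454.17)
U/(-112070) = -976925/2151/(-112070) = -976925/2151*(-1/112070) = 195385/48212514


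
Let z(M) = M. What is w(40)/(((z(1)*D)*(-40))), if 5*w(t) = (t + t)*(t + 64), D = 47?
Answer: -208/235 ≈ -0.88511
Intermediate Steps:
w(t) = 2*t*(64 + t)/5 (w(t) = ((t + t)*(t + 64))/5 = ((2*t)*(64 + t))/5 = (2*t*(64 + t))/5 = 2*t*(64 + t)/5)
w(40)/(((z(1)*D)*(-40))) = ((⅖)*40*(64 + 40))/(((1*47)*(-40))) = ((⅖)*40*104)/((47*(-40))) = 1664/(-1880) = 1664*(-1/1880) = -208/235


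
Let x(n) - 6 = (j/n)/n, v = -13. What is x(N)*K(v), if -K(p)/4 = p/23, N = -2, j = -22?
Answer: 26/23 ≈ 1.1304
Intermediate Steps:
x(n) = 6 - 22/n² (x(n) = 6 + (-22/n)/n = 6 - 22/n²)
K(p) = -4*p/23
x(N)*K(v) = (6 - 22/(-2)²)*(-4/23*(-13)) = (6 - 22*¼)*(52/23) = (6 - 11/2)*(52/23) = (½)*(52/23) = 26/23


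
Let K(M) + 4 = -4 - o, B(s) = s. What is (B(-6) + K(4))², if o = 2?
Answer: 256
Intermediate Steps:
K(M) = -10 (K(M) = -4 + (-4 - 1*2) = -4 + (-4 - 2) = -4 - 6 = -10)
(B(-6) + K(4))² = (-6 - 10)² = (-16)² = 256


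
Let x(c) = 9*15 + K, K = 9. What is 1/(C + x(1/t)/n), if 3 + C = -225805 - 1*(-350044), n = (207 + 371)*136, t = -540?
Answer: 4913/610371477 ≈ 8.0492e-6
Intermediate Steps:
n = 78608 (n = 578*136 = 78608)
x(c) = 144 (x(c) = 9*15 + 9 = 135 + 9 = 144)
C = 124236 (C = -3 + (-225805 - 1*(-350044)) = -3 + (-225805 + 350044) = -3 + 124239 = 124236)
1/(C + x(1/t)/n) = 1/(124236 + 144/78608) = 1/(124236 + 144*(1/78608)) = 1/(124236 + 9/4913) = 1/(610371477/4913) = 4913/610371477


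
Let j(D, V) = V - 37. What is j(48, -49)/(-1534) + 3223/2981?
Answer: 236384/207857 ≈ 1.1372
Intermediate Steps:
j(D, V) = -37 + V
j(48, -49)/(-1534) + 3223/2981 = (-37 - 49)/(-1534) + 3223/2981 = -86*(-1/1534) + 3223*(1/2981) = 43/767 + 293/271 = 236384/207857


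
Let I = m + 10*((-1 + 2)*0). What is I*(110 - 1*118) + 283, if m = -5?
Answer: 323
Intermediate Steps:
I = -5 (I = -5 + 10*((-1 + 2)*0) = -5 + 10*(1*0) = -5 + 10*0 = -5 + 0 = -5)
I*(110 - 1*118) + 283 = -5*(110 - 1*118) + 283 = -5*(110 - 118) + 283 = -5*(-8) + 283 = 40 + 283 = 323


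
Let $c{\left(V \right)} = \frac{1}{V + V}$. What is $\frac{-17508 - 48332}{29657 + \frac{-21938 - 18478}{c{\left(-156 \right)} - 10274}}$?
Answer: $- \frac{42209879152}{19015559413} \approx -2.2198$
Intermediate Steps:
$c{\left(V \right)} = \frac{1}{2 V}$
$\frac{-17508 - 48332}{29657 + \frac{-21938 - 18478}{c{\left(-156 \right)} - 10274}} = \frac{-17508 - 48332}{29657 + \frac{-21938 - 18478}{\frac{1}{2 \left(-156\right)} - 10274}} = - \frac{65840}{29657 - \frac{40416}{\frac{1}{2} \left(- \frac{1}{156}\right) - 10274}} = - \frac{65840}{29657 - \frac{40416}{- \frac{1}{312} - 10274}} = - \frac{65840}{29657 - \frac{40416}{- \frac{3205489}{312}}} = - \frac{65840}{29657 - - \frac{12609792}{3205489}} = - \frac{65840}{29657 + \frac{12609792}{3205489}} = - \frac{65840}{\frac{95077797065}{3205489}} = \left(-65840\right) \frac{3205489}{95077797065} = - \frac{42209879152}{19015559413}$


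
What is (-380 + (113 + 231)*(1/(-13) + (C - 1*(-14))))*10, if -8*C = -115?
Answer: 1216090/13 ≈ 93545.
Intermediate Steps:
C = 115/8 (C = -⅛*(-115) = 115/8 ≈ 14.375)
(-380 + (113 + 231)*(1/(-13) + (C - 1*(-14))))*10 = (-380 + (113 + 231)*(1/(-13) + (115/8 - 1*(-14))))*10 = (-380 + 344*(-1/13 + (115/8 + 14)))*10 = (-380 + 344*(-1/13 + 227/8))*10 = (-380 + 344*(2943/104))*10 = (-380 + 126549/13)*10 = (121609/13)*10 = 1216090/13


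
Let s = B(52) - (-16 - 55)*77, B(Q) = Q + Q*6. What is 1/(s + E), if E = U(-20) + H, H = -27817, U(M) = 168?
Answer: -1/21818 ≈ -4.5834e-5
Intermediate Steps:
B(Q) = 7*Q (B(Q) = Q + 6*Q = 7*Q)
E = -27649 (E = 168 - 27817 = -27649)
s = 5831 (s = 7*52 - (-16 - 55)*77 = 364 - (-71)*77 = 364 - 1*(-5467) = 364 + 5467 = 5831)
1/(s + E) = 1/(5831 - 27649) = 1/(-21818) = -1/21818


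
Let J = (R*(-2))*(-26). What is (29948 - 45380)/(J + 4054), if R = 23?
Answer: -2572/875 ≈ -2.9394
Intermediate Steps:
J = 1196 (J = (23*(-2))*(-26) = -46*(-26) = 1196)
(29948 - 45380)/(J + 4054) = (29948 - 45380)/(1196 + 4054) = -15432/5250 = -15432*1/5250 = -2572/875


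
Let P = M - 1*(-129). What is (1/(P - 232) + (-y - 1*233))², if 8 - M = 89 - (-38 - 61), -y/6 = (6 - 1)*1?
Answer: 3300502500/80089 ≈ 41210.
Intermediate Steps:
y = -30 (y = -6*(6 - 1) = -30 ≈ -30.000)
M = -180 (M = 8 - (89 - (-38 - 61)) = 8 - (89 - 1*(-99)) = 8 - (89 + 99) = 8 - 1*188 = 8 - 188 = -180)
P = -51 (P = -180 - 1*(-129) = -180 + 129 = -51)
(1/(P - 232) + (-y - 1*233))² = (1/(-51 - 232) + (-1*(-30) - 1*233))² = (1/(-283) + (30 - 233))² = (-1/283 - 203)² = (-57450/283)² = 3300502500/80089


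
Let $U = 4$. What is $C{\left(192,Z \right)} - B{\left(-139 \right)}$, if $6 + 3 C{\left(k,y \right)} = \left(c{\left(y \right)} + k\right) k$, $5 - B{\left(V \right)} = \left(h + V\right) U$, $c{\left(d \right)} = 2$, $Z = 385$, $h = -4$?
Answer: $11837$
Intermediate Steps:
$B{\left(V \right)} = 21 - 4 V$ ($B{\left(V \right)} = 5 - \left(-4 + V\right) 4 = 5 - \left(-16 + 4 V\right) = 21 - 4 V$)
$C{\left(k,y \right)} = -2 + \frac{k \left(2 + k\right)}{3}$ ($C{\left(k,y \right)} = -2 + \frac{\left(2 + k\right) k}{3} = -2 + \frac{k \left(2 + k\right)}{3}$)
$C{\left(192,Z \right)} - B{\left(-139 \right)} = \left(-2 + \frac{192^{2}}{3} + \frac{2}{3} \cdot 192\right) - \left(21 - -556\right) = \left(-2 + \frac{1}{3} \cdot 36864 + 128\right) - \left(21 + 556\right) = \left(-2 + 12288 + 128\right) - 577 = 12414 - 577 = 11837$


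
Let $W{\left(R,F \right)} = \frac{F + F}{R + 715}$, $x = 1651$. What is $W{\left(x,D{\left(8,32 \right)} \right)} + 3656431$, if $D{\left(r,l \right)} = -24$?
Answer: $\frac{4325557849}{1183} \approx 3.6564 \cdot 10^{6}$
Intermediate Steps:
$W{\left(R,F \right)} = \frac{2 F}{715 + R}$
$W{\left(x,D{\left(8,32 \right)} \right)} + 3656431 = 2 \left(-24\right) \frac{1}{715 + 1651} + 3656431 = 2 \left(-24\right) \frac{1}{2366} + 3656431 = - \frac{24}{1183} + 3656431 = \frac{4325557849}{1183}$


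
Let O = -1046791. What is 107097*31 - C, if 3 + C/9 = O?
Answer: 12741153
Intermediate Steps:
C = -9421146 (C = -27 + 9*(-1046791) = -27 - 9421119 = -9421146)
107097*31 - C = 107097*31 - 1*(-9421146) = 3320007 + 9421146 = 12741153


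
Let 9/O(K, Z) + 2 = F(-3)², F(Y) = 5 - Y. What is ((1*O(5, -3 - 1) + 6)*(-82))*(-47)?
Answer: 734187/31 ≈ 23683.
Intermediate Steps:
O(K, Z) = 9/62 (O(K, Z) = 9/(-2 + (5 - 1*(-3))²) = 9/(-2 + (5 + 3)²) = 9/(-2 + 8²) = 9/(-2 + 64) = 9/62)
((1*O(5, -3 - 1) + 6)*(-82))*(-47) = ((1*(9/62) + 6)*(-82))*(-47) = ((9/62 + 6)*(-82))*(-47) = ((381/62)*(-82))*(-47) = -15621/31*(-47) = 734187/31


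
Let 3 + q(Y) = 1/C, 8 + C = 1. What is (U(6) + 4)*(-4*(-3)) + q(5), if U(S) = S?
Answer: 818/7 ≈ 116.86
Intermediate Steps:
C = -7 (C = -8 + 1 = -7)
q(Y) = -22/7 (q(Y) = -3 + 1/(-7) = -3 - ⅐ = -22/7)
(U(6) + 4)*(-4*(-3)) + q(5) = (6 + 4)*(-4*(-3)) - 22/7 = 10*12 - 22/7 = 120 - 22/7 = 818/7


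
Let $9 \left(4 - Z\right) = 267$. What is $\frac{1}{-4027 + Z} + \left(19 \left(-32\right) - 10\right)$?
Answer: $- \frac{7513647}{12158} \approx -618.0$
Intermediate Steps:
$Z = - \frac{77}{3}$ ($Z = 4 - \frac{89}{3} = - \frac{77}{3} \approx -25.667$)
$\frac{1}{-4027 + Z} + \left(19 \left(-32\right) - 10\right) = \frac{1}{-4027 - \frac{77}{3}} + \left(19 \left(-32\right) - 10\right) = \frac{1}{- \frac{12158}{3}} - 618 = - \frac{3}{12158} - 618 = - \frac{7513647}{12158}$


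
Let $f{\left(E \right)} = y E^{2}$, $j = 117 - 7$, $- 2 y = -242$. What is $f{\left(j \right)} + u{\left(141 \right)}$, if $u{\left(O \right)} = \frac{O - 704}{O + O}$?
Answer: $\frac{412875637}{282} \approx 1.4641 \cdot 10^{6}$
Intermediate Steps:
$y = 121$ ($y = \left(- \frac{1}{2}\right) \left(-242\right) = 121$)
$j = 110$ ($j = 117 - 7 = 110$)
$f{\left(E \right)} = 121 E^{2}$
$u{\left(O \right)} = \frac{-704 + O}{2 O}$
$f{\left(j \right)} + u{\left(141 \right)} = 121 \cdot 110^{2} + \frac{-704 + 141}{2 \cdot 141} = 121 \cdot 12100 + \frac{1}{2} \cdot \frac{1}{141} \left(-563\right) = 1464100 - \frac{563}{282} = \frac{412875637}{282}$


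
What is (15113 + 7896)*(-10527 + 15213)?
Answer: 107820174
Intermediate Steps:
(15113 + 7896)*(-10527 + 15213) = 23009*4686 = 107820174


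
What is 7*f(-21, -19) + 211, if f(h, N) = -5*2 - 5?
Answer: 106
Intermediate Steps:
f(h, N) = -15 (f(h, N) = -10 - 5 = -15)
7*f(-21, -19) + 211 = 7*(-15) + 211 = -105 + 211 = 106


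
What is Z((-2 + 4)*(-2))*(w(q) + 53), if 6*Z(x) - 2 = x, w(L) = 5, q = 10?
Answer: -58/3 ≈ -19.333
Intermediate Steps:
Z(x) = ⅓ + x/6
Z((-2 + 4)*(-2))*(w(q) + 53) = (⅓ + ((-2 + 4)*(-2))/6)*(5 + 53) = (⅓ + (2*(-2))/6)*58 = (⅓ + (⅙)*(-4))*58 = (⅓ - ⅔)*58 = -⅓*58 = -58/3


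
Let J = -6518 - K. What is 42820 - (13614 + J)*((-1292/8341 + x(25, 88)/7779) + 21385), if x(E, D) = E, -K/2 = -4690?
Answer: 166944124457812/3414981 ≈ 4.8886e+7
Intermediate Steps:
K = 9380 (K = -2*(-4690) = 9380)
J = -15898 (J = -6518 - 1*9380 = -6518 - 9380 = -15898)
42820 - (13614 + J)*((-1292/8341 + x(25, 88)/7779) + 21385) = 42820 - (13614 - 15898)*((-1292/8341 + 25/7779) + 21385) = 42820 - (-2284)*((-1292*1/8341 + 25*(1/7779)) + 21385) = 42820 - (-2284)*((-68/439 + 25/7779) + 21385) = 42820 - (-2284)*(-517997/3414981 + 21385) = 42820 - (-2284)*73028850688/3414981 = 42820 - 1*(-166797894971392/3414981) = 42820 + 166797894971392/3414981 = 166944124457812/3414981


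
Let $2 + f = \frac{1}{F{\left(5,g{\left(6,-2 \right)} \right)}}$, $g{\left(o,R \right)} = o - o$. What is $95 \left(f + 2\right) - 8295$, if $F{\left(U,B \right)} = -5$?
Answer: $-8314$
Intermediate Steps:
$g{\left(o,R \right)} = 0$
$f = - \frac{11}{5}$ ($f = -2 + \frac{1}{-5} = -2 - \frac{1}{5} = - \frac{11}{5} \approx -2.2$)
$95 \left(f + 2\right) - 8295 = 95 \left(- \frac{11}{5} + 2\right) - 8295 = 95 \left(- \frac{1}{5}\right) - 8295 = -19 - 8295 = -8314$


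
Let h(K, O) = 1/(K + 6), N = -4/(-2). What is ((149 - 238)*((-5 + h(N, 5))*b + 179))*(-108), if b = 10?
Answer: 1251963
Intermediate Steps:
N = 2 (N = -4*(-1/2) = 2)
h(K, O) = 1/(6 + K)
((149 - 238)*((-5 + h(N, 5))*b + 179))*(-108) = ((149 - 238)*((-5 + 1/(6 + 2))*10 + 179))*(-108) = -89*((-5 + 1/8)*10 + 179)*(-108) = -89*(-39/8*10 + 179)*(-108) = -89*(-195/4 + 179)*(-108) = -89*521/4*(-108) = -46369/4*(-108) = 1251963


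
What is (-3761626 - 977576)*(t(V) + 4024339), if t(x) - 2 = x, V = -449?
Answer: -19070037014184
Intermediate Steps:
t(x) = 2 + x
(-3761626 - 977576)*(t(V) + 4024339) = (-3761626 - 977576)*((2 - 449) + 4024339) = -4739202*(-447 + 4024339) = -4739202*4023892 = -19070037014184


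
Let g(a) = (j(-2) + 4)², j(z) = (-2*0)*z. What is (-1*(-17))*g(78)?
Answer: 272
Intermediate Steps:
j(z) = 0 (j(z) = 0*z = 0)
g(a) = 16 (g(a) = (0 + 4)² = 4² = 16)
(-1*(-17))*g(78) = -1*(-17)*16 = 17*16 = 272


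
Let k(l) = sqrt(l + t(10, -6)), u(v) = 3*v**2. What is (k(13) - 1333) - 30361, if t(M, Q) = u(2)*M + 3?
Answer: -31694 + 2*sqrt(34) ≈ -31682.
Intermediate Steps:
t(M, Q) = 3 + 12*M (t(M, Q) = (3*2**2)*M + 3 = (3*4)*M + 3 = 12*M + 3 = 3 + 12*M)
k(l) = sqrt(123 + l) (k(l) = sqrt(l + (3 + 12*10)) = sqrt(l + (3 + 120)) = sqrt(l + 123) = sqrt(123 + l))
(k(13) - 1333) - 30361 = (sqrt(123 + 13) - 1333) - 30361 = (sqrt(136) - 1333) - 30361 = (2*sqrt(34) - 1333) - 30361 = (-1333 + 2*sqrt(34)) - 30361 = -31694 + 2*sqrt(34)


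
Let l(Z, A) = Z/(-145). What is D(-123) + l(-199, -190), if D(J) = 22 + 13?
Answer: 5274/145 ≈ 36.372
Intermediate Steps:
l(Z, A) = -Z/145 (l(Z, A) = Z*(-1/145) = -Z/145)
D(J) = 35
D(-123) + l(-199, -190) = 35 - 1/145*(-199) = 35 + 199/145 = 5274/145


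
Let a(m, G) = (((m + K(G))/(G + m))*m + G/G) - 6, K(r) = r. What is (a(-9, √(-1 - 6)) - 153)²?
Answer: 27889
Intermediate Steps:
a(m, G) = -5 + m (a(m, G) = (((m + G)/(G + m))*m + G/G) - 6 = (((G + m)/(G + m))*m + 1) - 6 = (1*m + 1) - 6 = (m + 1) - 6 = (1 + m) - 6 = -5 + m)
(a(-9, √(-1 - 6)) - 153)² = ((-5 - 9) - 153)² = (-14 - 153)² = (-167)² = 27889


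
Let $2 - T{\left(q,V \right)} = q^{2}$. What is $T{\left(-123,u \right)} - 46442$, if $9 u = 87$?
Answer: $-61569$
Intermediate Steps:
$u = \frac{29}{3}$ ($u = \frac{1}{9} \cdot 87 = \frac{29}{3} \approx 9.6667$)
$T{\left(q,V \right)} = 2 - q^{2}$
$T{\left(-123,u \right)} - 46442 = \left(2 - \left(-123\right)^{2}\right) - 46442 = \left(2 - 15129\right) - 46442 = -15127 - 46442 = -61569$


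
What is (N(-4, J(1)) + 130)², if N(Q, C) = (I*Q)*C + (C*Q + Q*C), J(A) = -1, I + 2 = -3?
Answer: 13924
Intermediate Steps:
I = -5 (I = -2 - 3 = -5)
N(Q, C) = -3*C*Q (N(Q, C) = (-5*Q)*C + (C*Q + Q*C) = -5*C*Q + (C*Q + C*Q) = -5*C*Q + 2*C*Q = -3*C*Q)
(N(-4, J(1)) + 130)² = (-3*(-1)*(-4) + 130)² = (-12 + 130)² = 118² = 13924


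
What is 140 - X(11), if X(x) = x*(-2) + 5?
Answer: 157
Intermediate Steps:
X(x) = 5 - 2*x (X(x) = -2*x + 5 = 5 - 2*x)
140 - X(11) = 140 - (5 - 2*11) = 140 - (5 - 22) = 140 - 1*(-17) = 140 + 17 = 157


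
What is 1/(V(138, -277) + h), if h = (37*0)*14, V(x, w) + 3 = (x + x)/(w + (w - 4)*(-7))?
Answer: -845/2397 ≈ -0.35252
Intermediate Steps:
V(x, w) = -3 + 2*x/(28 - 6*w) (V(x, w) = -3 + (x + x)/(w + (w - 4)*(-7)) = -3 + (2*x)/(w + (-4 + w)*(-7)) = -3 + (2*x)/(w + (28 - 7*w)) = -3 + (2*x)/(28 - 6*w) = -3 + 2*x/(28 - 6*w))
h = 0 (h = 0*14 = 0)
1/(V(138, -277) + h) = 1/((42 - 1*138 - 9*(-277))/(-14 + 3*(-277)) + 0) = 1/((42 - 138 + 2493)/(-14 - 831) + 0) = 1/(2397/(-845) + 0) = 1/(-1/845*2397 + 0) = 1/(-2397/845 + 0) = 1/(-2397/845) = -845/2397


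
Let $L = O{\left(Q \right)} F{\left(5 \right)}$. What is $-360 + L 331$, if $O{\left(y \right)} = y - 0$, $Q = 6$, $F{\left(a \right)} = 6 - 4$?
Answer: $3612$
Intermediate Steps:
$F{\left(a \right)} = 2$
$O{\left(y \right)} = y$ ($O{\left(y \right)} = y + 0 = y$)
$L = 12$ ($L = 6 \cdot 2 = 12$)
$-360 + L 331 = -360 + 12 \cdot 331 = -360 + 3972 = 3612$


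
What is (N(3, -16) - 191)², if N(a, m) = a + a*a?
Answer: 32041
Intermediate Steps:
N(a, m) = a + a²
(N(3, -16) - 191)² = (3*(1 + 3) - 191)² = (3*4 - 191)² = (12 - 191)² = (-179)² = 32041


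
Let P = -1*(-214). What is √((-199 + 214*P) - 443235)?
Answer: 3*I*√44182 ≈ 630.59*I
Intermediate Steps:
P = 214
√((-199 + 214*P) - 443235) = √((-199 + 214*214) - 443235) = √((-199 + 45796) - 443235) = √(45597 - 443235) = √(-397638) = 3*I*√44182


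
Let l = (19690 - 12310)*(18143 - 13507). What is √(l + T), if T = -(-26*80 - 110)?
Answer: √34215870 ≈ 5849.4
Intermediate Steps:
l = 34213680 (l = 7380*4636 = 34213680)
T = 2190 (T = -(-2080 - 110) = -1*(-2190) = 2190)
√(l + T) = √(34213680 + 2190) = √34215870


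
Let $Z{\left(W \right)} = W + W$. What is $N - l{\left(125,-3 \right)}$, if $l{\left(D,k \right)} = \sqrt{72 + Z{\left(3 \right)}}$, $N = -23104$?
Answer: $-23104 - \sqrt{78} \approx -23113.0$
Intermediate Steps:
$Z{\left(W \right)} = 2 W$
$l{\left(D,k \right)} = \sqrt{78}$ ($l{\left(D,k \right)} = \sqrt{72 + 2 \cdot 3} = \sqrt{72 + 6} = \sqrt{78}$)
$N - l{\left(125,-3 \right)} = -23104 - \sqrt{78}$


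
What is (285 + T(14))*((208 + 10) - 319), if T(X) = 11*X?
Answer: -44339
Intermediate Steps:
(285 + T(14))*((208 + 10) - 319) = (285 + 11*14)*((208 + 10) - 319) = (285 + 154)*(218 - 319) = 439*(-101) = -44339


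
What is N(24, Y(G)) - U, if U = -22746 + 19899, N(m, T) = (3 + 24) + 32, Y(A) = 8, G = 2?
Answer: 2906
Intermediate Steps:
N(m, T) = 59 (N(m, T) = 27 + 32 = 59)
U = -2847
N(24, Y(G)) - U = 59 - 1*(-2847) = 59 + 2847 = 2906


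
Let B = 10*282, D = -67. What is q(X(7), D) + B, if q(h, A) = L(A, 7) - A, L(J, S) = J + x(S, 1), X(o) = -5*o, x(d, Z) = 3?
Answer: 2823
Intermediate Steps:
B = 2820
L(J, S) = 3 + J (L(J, S) = J + 3 = 3 + J)
q(h, A) = 3 (q(h, A) = (3 + A) - A = 3)
q(X(7), D) + B = 3 + 2820 = 2823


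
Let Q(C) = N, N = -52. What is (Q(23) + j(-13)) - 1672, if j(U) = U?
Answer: -1737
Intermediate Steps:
Q(C) = -52
(Q(23) + j(-13)) - 1672 = (-52 - 13) - 1672 = -65 - 1672 = -1737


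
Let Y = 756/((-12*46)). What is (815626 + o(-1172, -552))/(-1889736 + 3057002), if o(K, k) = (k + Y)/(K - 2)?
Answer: 44047091959/63037033064 ≈ 0.69875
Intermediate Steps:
Y = -63/46 (Y = 756/(-552) = 756*(-1/552) = -63/46 ≈ -1.3696)
o(K, k) = (-63/46 + k)/(-2 + K) (o(K, k) = (k - 63/46)/(K - 2) = (-63/46 + k)/(-2 + K))
(815626 + o(-1172, -552))/(-1889736 + 3057002) = (815626 + (-63/46 - 552)/(-2 - 1172))/(-1889736 + 3057002) = (815626 - 25455/46/(-1174))/1167266 = (815626 - 1/1174*(-25455/46))*(1/1167266) = (815626 + 25455/54004)*(1/1167266) = (44047091959/54004)*(1/1167266) = 44047091959/63037033064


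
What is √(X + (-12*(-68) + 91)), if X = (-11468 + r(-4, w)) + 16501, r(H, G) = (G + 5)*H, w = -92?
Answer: 4*√393 ≈ 79.297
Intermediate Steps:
r(H, G) = H*(5 + G) (r(H, G) = (5 + G)*H = H*(5 + G))
X = 5381 (X = (-11468 - 4*(5 - 92)) + 16501 = (-11468 - 4*(-87)) + 16501 = (-11468 + 348) + 16501 = -11120 + 16501 = 5381)
√(X + (-12*(-68) + 91)) = √(5381 + (-12*(-68) + 91)) = √(5381 + (816 + 91)) = √(5381 + 907) = √6288 = 4*√393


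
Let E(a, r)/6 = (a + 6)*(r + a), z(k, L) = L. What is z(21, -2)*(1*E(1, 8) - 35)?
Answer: -686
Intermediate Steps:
E(a, r) = 6*(6 + a)*(a + r) (E(a, r) = 6*((a + 6)*(r + a)) = 6*((6 + a)*(a + r)) = 6*(6 + a)*(a + r))
z(21, -2)*(1*E(1, 8) - 35) = -2*(1*(6*1**2 + 36*1 + 36*8 + 6*1*8) - 35) = -2*(1*(6*1 + 36 + 288 + 48) - 35) = -2*(1*(6 + 36 + 288 + 48) - 35) = -2*(1*378 - 35) = -2*(378 - 35) = -2*343 = -686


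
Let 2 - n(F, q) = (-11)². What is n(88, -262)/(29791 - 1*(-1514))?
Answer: -119/31305 ≈ -0.0038013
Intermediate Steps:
n(F, q) = -119 (n(F, q) = 2 - 1*(-11)² = 2 - 1*121 = 2 - 121 = -119)
n(88, -262)/(29791 - 1*(-1514)) = -119/(29791 - 1*(-1514)) = -119/(29791 + 1514) = -119/31305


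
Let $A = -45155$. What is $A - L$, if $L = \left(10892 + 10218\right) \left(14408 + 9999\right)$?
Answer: $-515276925$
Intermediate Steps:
$L = 515231770$ ($L = 21110 \cdot 24407 = 515231770$)
$A - L = -45155 - 515231770 = -515276925$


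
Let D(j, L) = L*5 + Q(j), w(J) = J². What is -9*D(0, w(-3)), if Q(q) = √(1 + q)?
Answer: -414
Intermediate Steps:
D(j, L) = √(1 + j) + 5*L (D(j, L) = L*5 + √(1 + j) = 5*L + √(1 + j) = √(1 + j) + 5*L)
-9*D(0, w(-3)) = -9*(√(1 + 0) + 5*(-3)²) = -9*(√1 + 5*9) = -9*(1 + 45) = -9*46 = -414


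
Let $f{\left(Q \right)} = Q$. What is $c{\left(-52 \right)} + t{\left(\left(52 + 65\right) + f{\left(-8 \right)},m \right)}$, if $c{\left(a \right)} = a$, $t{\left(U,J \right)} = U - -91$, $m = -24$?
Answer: $148$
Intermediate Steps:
$t{\left(U,J \right)} = 91 + U$ ($t{\left(U,J \right)} = U + 91 = 91 + U$)
$c{\left(-52 \right)} + t{\left(\left(52 + 65\right) + f{\left(-8 \right)},m \right)} = -52 + \left(91 + \left(\left(52 + 65\right) - 8\right)\right) = -52 + \left(91 + \left(117 - 8\right)\right) = -52 + \left(91 + 109\right) = -52 + 200 = 148$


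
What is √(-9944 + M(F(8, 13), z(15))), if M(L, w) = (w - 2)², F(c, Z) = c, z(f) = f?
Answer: 5*I*√391 ≈ 98.869*I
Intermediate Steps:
M(L, w) = (-2 + w)²
√(-9944 + M(F(8, 13), z(15))) = √(-9944 + (-2 + 15)²) = √(-9944 + 13²) = √(-9944 + 169) = √(-9775) = 5*I*√391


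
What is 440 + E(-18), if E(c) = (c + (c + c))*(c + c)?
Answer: 2384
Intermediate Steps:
E(c) = 6*c**2 (E(c) = (c + 2*c)*(2*c) = (3*c)*(2*c) = 6*c**2)
440 + E(-18) = 440 + 6*(-18)**2 = 440 + 6*324 = 440 + 1944 = 2384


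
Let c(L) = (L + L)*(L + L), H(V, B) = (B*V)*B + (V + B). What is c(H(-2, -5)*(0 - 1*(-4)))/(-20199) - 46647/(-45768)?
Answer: -952732455/102718648 ≈ -9.2752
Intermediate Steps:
H(V, B) = B + V + V*B² (H(V, B) = V*B² + (B + V) = B + V + V*B²)
c(L) = 4*L² (c(L) = (2*L)*(2*L) = 4*L²)
c(H(-2, -5)*(0 - 1*(-4)))/(-20199) - 46647/(-45768) = (4*((-5 - 2 - 2*(-5)²)*(0 - 1*(-4)))²)/(-20199) - 46647/(-45768) = (4*((-5 - 2 - 2*25)*(0 + 4))²)*(-1/20199) - 46647*(-1/45768) = (4*((-5 - 2 - 50)*4)²)*(-1/20199) + 15549/15256 = (4*(-57*4)²)*(-1/20199) + 15549/15256 = (4*(-228)²)*(-1/20199) + 15549/15256 = (4*51984)*(-1/20199) + 15549/15256 = 207936*(-1/20199) + 15549/15256 = -69312/6733 + 15549/15256 = -952732455/102718648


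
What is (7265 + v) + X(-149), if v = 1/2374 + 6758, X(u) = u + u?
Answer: 32583151/2374 ≈ 13725.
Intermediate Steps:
X(u) = 2*u
v = 16043493/2374 (v = 1/2374 + 6758 = 16043493/2374 ≈ 6758.0)
(7265 + v) + X(-149) = (7265 + 16043493/2374) + 2*(-149) = 33290603/2374 - 298 = 32583151/2374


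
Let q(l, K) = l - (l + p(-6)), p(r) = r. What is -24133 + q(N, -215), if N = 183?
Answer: -24127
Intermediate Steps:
q(l, K) = 6 (q(l, K) = l - (l - 6) = l - (-6 + l) = l + (6 - l) = 6)
-24133 + q(N, -215) = -24133 + 6 = -24127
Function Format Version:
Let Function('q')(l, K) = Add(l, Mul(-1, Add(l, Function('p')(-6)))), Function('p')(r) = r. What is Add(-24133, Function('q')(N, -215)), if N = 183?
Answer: -24127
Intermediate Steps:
Function('q')(l, K) = 6 (Function('q')(l, K) = Add(l, Mul(-1, Add(l, -6))) = Add(l, Mul(-1, Add(-6, l))) = Add(l, Add(6, Mul(-1, l))) = 6)
Add(-24133, Function('q')(N, -215)) = Add(-24133, 6) = -24127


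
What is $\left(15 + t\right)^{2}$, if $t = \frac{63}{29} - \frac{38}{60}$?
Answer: $\frac{207043321}{756900} \approx 273.54$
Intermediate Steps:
$t = \frac{1339}{870}$ ($t = 63 \cdot \frac{1}{29} - \frac{19}{30} = \frac{63}{29} - \frac{19}{30} = \frac{1339}{870} \approx 1.5391$)
$\left(15 + t\right)^{2} = \left(15 + \frac{1339}{870}\right)^{2} = \left(\frac{14389}{870}\right)^{2} = \frac{207043321}{756900}$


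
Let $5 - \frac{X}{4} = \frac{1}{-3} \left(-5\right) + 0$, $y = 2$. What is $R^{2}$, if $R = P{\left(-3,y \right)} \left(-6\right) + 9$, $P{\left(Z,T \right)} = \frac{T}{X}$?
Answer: $\frac{6561}{100} \approx 65.61$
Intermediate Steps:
$X = \frac{40}{3}$ ($X = 20 - 4 \left(\frac{1}{-3} \left(-5\right) + 0\right) = 20 - 4 \left(\left(- \frac{1}{3}\right) \left(-5\right) + 0\right) = 20 - 4 \left(\frac{5}{3} + 0\right) = 20 - \frac{20}{3} = \frac{40}{3} \approx 13.333$)
$P{\left(Z,T \right)} = \frac{3 T}{40}$ ($P{\left(Z,T \right)} = \frac{T}{\frac{40}{3}} = T \frac{3}{40} = \frac{3 T}{40}$)
$R = \frac{81}{10}$ ($R = \frac{3}{40} \cdot 2 \left(-6\right) + 9 = \frac{3}{20} \left(-6\right) + 9 = - \frac{9}{10} + 9 = \frac{81}{10} \approx 8.1$)
$R^{2} = \left(\frac{81}{10}\right)^{2} = \frac{6561}{100}$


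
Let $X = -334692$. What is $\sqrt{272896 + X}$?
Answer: $2 i \sqrt{15449} \approx 248.59 i$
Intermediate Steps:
$\sqrt{272896 + X} = \sqrt{272896 - 334692} = \sqrt{-61796} = 2 i \sqrt{15449}$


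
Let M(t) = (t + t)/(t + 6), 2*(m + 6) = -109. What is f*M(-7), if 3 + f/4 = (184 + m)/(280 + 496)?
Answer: -30863/194 ≈ -159.09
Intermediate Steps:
m = -121/2 (m = -6 + (½)*(-109) = -6 - 109/2 = -121/2 ≈ -60.500)
M(t) = 2*t/(6 + t) (M(t) = (2*t)/(6 + t) = 2*t/(6 + t))
f = -4409/388 (f = -12 + 4*((184 - 121/2)/(280 + 496)) = -12 + 4*((247/2)/776) = -12 + 4*((247/2)*(1/776)) = -12 + 4*(247/1552) = -12 + 247/388 = -4409/388 ≈ -11.363)
f*M(-7) = -4409*(-7)/(194*(6 - 7)) = -4409*(-7)/(194*(-1)) = -4409*(-7)*(-1)/194 = -4409/388*14 = -30863/194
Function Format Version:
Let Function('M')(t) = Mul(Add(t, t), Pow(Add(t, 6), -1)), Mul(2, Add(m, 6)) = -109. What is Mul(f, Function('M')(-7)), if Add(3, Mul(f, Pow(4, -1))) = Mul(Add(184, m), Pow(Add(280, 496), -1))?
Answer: Rational(-30863, 194) ≈ -159.09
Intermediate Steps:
m = Rational(-121, 2) (m = Add(-6, Mul(Rational(1, 2), -109)) = Add(-6, Rational(-109, 2)) = Rational(-121, 2) ≈ -60.500)
Function('M')(t) = Mul(2, t, Pow(Add(6, t), -1)) (Function('M')(t) = Mul(Mul(2, t), Pow(Add(6, t), -1)) = Mul(2, t, Pow(Add(6, t), -1)))
f = Rational(-4409, 388) (f = Add(-12, Mul(4, Mul(Add(184, Rational(-121, 2)), Pow(Add(280, 496), -1)))) = Add(-12, Mul(4, Mul(Rational(247, 2), Pow(776, -1)))) = Add(-12, Mul(4, Mul(Rational(247, 2), Rational(1, 776)))) = Add(-12, Mul(4, Rational(247, 1552))) = Add(-12, Rational(247, 388)) = Rational(-4409, 388) ≈ -11.363)
Mul(f, Function('M')(-7)) = Mul(Rational(-4409, 388), Mul(2, -7, Pow(Add(6, -7), -1))) = Mul(Rational(-4409, 388), Mul(2, -7, Pow(-1, -1))) = Mul(Rational(-4409, 388), Mul(2, -7, -1)) = Mul(Rational(-4409, 388), 14) = Rational(-30863, 194)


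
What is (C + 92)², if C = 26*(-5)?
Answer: 1444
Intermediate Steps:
C = -130
(C + 92)² = (-130 + 92)² = (-38)² = 1444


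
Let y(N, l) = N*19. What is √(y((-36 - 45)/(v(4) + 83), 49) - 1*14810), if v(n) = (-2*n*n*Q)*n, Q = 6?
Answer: I*√6948168035/685 ≈ 121.69*I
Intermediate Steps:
v(n) = -12*n³ (v(n) = (-2*n*n*6)*n = (-2*n²*6)*n = (-12*n²)*n = -12*n³)
y(N, l) = 19*N
√(y((-36 - 45)/(v(4) + 83), 49) - 1*14810) = √(19*((-36 - 45)/(-12*4³ + 83)) - 1*14810) = √(19*(-81/(-12*64 + 83)) - 14810) = √(19*(-81/(-768 + 83)) - 14810) = √(19*(-81/(-685)) - 14810) = √(19*(-81*(-1/685)) - 14810) = √(19*(81/685) - 14810) = √(1539/685 - 14810) = √(-10143311/685) = I*√6948168035/685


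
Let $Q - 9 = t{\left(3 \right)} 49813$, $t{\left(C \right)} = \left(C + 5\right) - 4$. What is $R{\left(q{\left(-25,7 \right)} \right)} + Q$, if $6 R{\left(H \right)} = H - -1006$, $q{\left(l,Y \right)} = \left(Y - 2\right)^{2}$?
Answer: $\frac{1196597}{6} \approx 1.9943 \cdot 10^{5}$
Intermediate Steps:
$t{\left(C \right)} = 1 + C$ ($t{\left(C \right)} = \left(5 + C\right) - 4 = 1 + C$)
$q{\left(l,Y \right)} = \left(-2 + Y\right)^{2}$
$Q = 199261$ ($Q = 9 + \left(1 + 3\right) 49813 = 9 + 4 \cdot 49813 = 9 + 199252 = 199261$)
$R{\left(H \right)} = \frac{503}{3} + \frac{H}{6}$ ($R{\left(H \right)} = \frac{H - -1006}{6} = \frac{H + 1006}{6} = \frac{1006 + H}{6} = \frac{503}{3} + \frac{H}{6}$)
$R{\left(q{\left(-25,7 \right)} \right)} + Q = \left(\frac{503}{3} + \frac{\left(-2 + 7\right)^{2}}{6}\right) + 199261 = \left(\frac{503}{3} + \frac{5^{2}}{6}\right) + 199261 = \left(\frac{503}{3} + \frac{1}{6} \cdot 25\right) + 199261 = \left(\frac{503}{3} + \frac{25}{6}\right) + 199261 = \frac{1031}{6} + 199261 = \frac{1196597}{6}$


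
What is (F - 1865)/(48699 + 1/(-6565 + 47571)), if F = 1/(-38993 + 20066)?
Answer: -1447464889136/37796295267765 ≈ -0.038296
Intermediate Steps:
F = -1/18927 (F = 1/(-18927) = -1/18927 ≈ -5.2835e-5)
(F - 1865)/(48699 + 1/(-6565 + 47571)) = (-1/18927 - 1865)/(48699 + 1/(-6565 + 47571)) = -35298856/(18927*(48699 + 1/41006)) = -35298856/(18927*1996951195/41006) = -35298856/18927*41006/1996951195 = -1447464889136/37796295267765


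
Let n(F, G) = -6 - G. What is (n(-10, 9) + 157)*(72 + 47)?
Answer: 16898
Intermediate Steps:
(n(-10, 9) + 157)*(72 + 47) = ((-6 - 1*9) + 157)*(72 + 47) = ((-6 - 9) + 157)*119 = (-15 + 157)*119 = 142*119 = 16898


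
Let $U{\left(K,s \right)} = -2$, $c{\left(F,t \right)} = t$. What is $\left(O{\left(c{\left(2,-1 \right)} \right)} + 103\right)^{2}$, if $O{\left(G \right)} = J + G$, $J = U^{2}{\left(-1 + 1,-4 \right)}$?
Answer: $11236$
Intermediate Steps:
$J = 4$ ($J = \left(-2\right)^{2} = 4$)
$O{\left(G \right)} = 4 + G$
$\left(O{\left(c{\left(2,-1 \right)} \right)} + 103\right)^{2} = \left(\left(4 - 1\right) + 103\right)^{2} = \left(3 + 103\right)^{2} = 106^{2} = 11236$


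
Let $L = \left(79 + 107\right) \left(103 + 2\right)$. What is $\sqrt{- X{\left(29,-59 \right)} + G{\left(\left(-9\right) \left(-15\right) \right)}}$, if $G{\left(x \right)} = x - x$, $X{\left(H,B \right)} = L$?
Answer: $3 i \sqrt{2170} \approx 139.75 i$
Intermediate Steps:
$L = 19530$ ($L = 186 \cdot 105 = 19530$)
$X{\left(H,B \right)} = 19530$
$G{\left(x \right)} = 0$
$\sqrt{- X{\left(29,-59 \right)} + G{\left(\left(-9\right) \left(-15\right) \right)}} = \sqrt{\left(-1\right) 19530 + 0} = \sqrt{-19530 + 0} = \sqrt{-19530} = 3 i \sqrt{2170}$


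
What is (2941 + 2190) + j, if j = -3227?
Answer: 1904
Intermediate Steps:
(2941 + 2190) + j = (2941 + 2190) - 3227 = 5131 - 3227 = 1904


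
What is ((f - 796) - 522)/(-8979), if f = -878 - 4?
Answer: 2200/8979 ≈ 0.24502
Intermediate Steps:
f = -882
((f - 796) - 522)/(-8979) = ((-882 - 796) - 522)/(-8979) = (-1678 - 522)*(-1/8979) = -2200*(-1/8979) = 2200/8979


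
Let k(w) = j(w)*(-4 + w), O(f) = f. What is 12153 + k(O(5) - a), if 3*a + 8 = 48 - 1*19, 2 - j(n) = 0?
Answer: 12141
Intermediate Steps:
j(n) = 2 (j(n) = 2 - 1*0 = 2 + 0 = 2)
a = 7 (a = -8/3 + (48 - 1*19)/3 = -8/3 + (48 - 19)/3 = -8/3 + (⅓)*29 = -8/3 + 29/3 = 7)
k(w) = -8 + 2*w (k(w) = 2*(-4 + w) = -8 + 2*w)
12153 + k(O(5) - a) = 12153 + (-8 + 2*(5 - 1*7)) = 12153 + (-8 + 2*(5 - 7)) = 12153 + (-8 + 2*(-2)) = 12153 + (-8 - 4) = 12153 - 12 = 12141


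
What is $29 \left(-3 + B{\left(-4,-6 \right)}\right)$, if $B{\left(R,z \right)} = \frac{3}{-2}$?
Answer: $- \frac{261}{2} \approx -130.5$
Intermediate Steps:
$B{\left(R,z \right)} = - \frac{3}{2}$ ($B{\left(R,z \right)} = 3 \left(- \frac{1}{2}\right) = - \frac{3}{2}$)
$29 \left(-3 + B{\left(-4,-6 \right)}\right) = 29 \left(-3 - \frac{3}{2}\right) = 29 \left(- \frac{9}{2}\right) = - \frac{261}{2}$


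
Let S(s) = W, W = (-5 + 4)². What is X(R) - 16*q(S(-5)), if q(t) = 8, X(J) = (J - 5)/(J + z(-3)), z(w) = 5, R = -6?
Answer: -117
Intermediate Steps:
W = 1 (W = (-1)² = 1)
X(J) = (-5 + J)/(5 + J) (X(J) = (J - 5)/(J + 5) = (-5 + J)/(5 + J))
S(s) = 1
X(R) - 16*q(S(-5)) = (-5 - 6)/(5 - 6) - 16*8 = -11/(-1) - 128 = -1*(-11) - 128 = 11 - 128 = -117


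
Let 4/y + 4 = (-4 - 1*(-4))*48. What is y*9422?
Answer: -9422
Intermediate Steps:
y = -1 (y = 4/(-4 + (-4 - 1*(-4))*48) = 4/(-4 + (-4 + 4)*48) = 4/(-4 + 0*48) = 4/(-4 + 0) = 4/(-4) = 4*(-¼) = -1)
y*9422 = -1*9422 = -9422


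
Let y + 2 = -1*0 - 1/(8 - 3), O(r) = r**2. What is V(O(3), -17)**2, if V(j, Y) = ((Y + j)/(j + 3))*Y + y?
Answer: 18769/225 ≈ 83.418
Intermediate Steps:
y = -11/5 (y = -2 + (-1*0 - 1/(8 - 3)) = -2 + (0 - 1/5) = -2 - 1/5 = -11/5 ≈ -2.2000)
V(j, Y) = -11/5 + Y*(Y + j)/(3 + j) (V(j, Y) = ((Y + j)/(j + 3))*Y - 11/5 = ((Y + j)/(3 + j))*Y - 11/5 = Y*(Y + j)/(3 + j) - 11/5 = -11/5 + Y*(Y + j)/(3 + j))
V(O(3), -17)**2 = ((-33/5 + (-17)**2 - 11/5*3**2 - 17*3**2)/(3 + 3**2))**2 = ((-33/5 + 289 - 11/5*9 - 17*9)/(3 + 9))**2 = ((-33/5 + 289 - 99/5 - 153)/12)**2 = ((1/12)*(548/5))**2 = (137/15)**2 = 18769/225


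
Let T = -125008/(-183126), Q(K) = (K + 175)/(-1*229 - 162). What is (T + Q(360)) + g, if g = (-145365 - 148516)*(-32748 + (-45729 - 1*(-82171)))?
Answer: -1689807896803661/1556571 ≈ -1.0856e+9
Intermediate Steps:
Q(K) = -175/391 - K/391 (Q(K) = (175 + K)/(-229 - 162) = (175 + K)/(-391) = (175 + K)*(-1/391) = -175/391 - K/391)
g = -1085596414 (g = -293881*(-32748 + (-45729 + 82171)) = -293881*(-32748 + 36442) = -293881*3694 = -1085596414)
T = 62504/91563 (T = -125008*(-1/183126) = 62504/91563 ≈ 0.68263)
(T + Q(360)) + g = (62504/91563 + (-175/391 - 1/391*360)) - 1085596414 = (62504/91563 + (-175/391 - 360/391)) - 1085596414 = (62504/91563 - 535/391) - 1085596414 = -1067267/1556571 - 1085596414 = -1689807896803661/1556571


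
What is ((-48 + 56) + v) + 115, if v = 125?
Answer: 248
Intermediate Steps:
((-48 + 56) + v) + 115 = ((-48 + 56) + 125) + 115 = (8 + 125) + 115 = 133 + 115 = 248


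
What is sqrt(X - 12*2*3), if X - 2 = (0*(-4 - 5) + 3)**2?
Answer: I*sqrt(61) ≈ 7.8102*I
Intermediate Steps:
X = 11 (X = 2 + (0*(-4 - 5) + 3)**2 = 2 + (0*(-9) + 3)**2 = 2 + (0 + 3)**2 = 2 + 3**2 = 2 + 9 = 11)
sqrt(X - 12*2*3) = sqrt(11 - 12*2*3) = sqrt(11 - 3*8*3) = sqrt(11 - 24*3) = sqrt(11 - 72) = sqrt(-61) = I*sqrt(61)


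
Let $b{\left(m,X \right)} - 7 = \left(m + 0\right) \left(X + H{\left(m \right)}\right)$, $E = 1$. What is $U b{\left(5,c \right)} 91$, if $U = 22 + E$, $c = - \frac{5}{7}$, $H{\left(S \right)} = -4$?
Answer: $-34684$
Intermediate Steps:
$c = - \frac{5}{7} \approx -0.71429$
$b{\left(m,X \right)} = 7 + m \left(-4 + X\right)$ ($b{\left(m,X \right)} = 7 + \left(m + 0\right) \left(X - 4\right) = 7 + m \left(-4 + X\right)$)
$U = 23$ ($U = 22 + 1 = 23$)
$U b{\left(5,c \right)} 91 = 23 \left(7 - 20 - \frac{25}{7}\right) 91 = 23 \left(- \frac{116}{7}\right) 91 = \left(- \frac{2668}{7}\right) 91 = -34684$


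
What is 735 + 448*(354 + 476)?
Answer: 372575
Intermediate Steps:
735 + 448*(354 + 476) = 735 + 448*830 = 735 + 371840 = 372575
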